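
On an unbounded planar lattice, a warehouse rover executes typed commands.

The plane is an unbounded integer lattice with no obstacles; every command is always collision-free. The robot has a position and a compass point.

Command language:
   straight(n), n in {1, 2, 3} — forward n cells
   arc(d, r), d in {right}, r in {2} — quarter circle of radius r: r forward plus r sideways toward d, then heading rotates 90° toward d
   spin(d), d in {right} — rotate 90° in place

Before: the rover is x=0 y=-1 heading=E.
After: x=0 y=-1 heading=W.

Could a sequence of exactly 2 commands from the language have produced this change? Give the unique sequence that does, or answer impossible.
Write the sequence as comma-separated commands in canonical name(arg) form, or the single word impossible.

key: parked at (0,-1) the whole time — nothing moves the robot
from: x=0 y=-1 heading=E
step 1 (spin(right)): x=0 y=-1 heading=S
step 2 (spin(right)): x=0 y=-1 heading=W
all 25 alternatives checked — unique.

spin(right), spin(right)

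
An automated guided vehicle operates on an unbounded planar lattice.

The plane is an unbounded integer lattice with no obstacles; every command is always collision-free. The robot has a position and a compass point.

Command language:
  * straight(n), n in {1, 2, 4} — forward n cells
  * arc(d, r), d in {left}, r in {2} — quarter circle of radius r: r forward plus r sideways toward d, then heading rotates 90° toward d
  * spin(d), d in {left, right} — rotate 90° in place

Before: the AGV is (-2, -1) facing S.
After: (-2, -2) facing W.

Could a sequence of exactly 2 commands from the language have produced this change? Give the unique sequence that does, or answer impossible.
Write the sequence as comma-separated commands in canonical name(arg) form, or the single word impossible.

straight(1), spin(right)

key: cell and facing (now W) both changed — the 2 commands mix motion and turning
begin: (-2, -1) facing S
t=1 straight(1) ⇒ (-2, -2) facing S
t=2 spin(right) ⇒ (-2, -2) facing W
uniquely the one of 36 2-step routes that fits.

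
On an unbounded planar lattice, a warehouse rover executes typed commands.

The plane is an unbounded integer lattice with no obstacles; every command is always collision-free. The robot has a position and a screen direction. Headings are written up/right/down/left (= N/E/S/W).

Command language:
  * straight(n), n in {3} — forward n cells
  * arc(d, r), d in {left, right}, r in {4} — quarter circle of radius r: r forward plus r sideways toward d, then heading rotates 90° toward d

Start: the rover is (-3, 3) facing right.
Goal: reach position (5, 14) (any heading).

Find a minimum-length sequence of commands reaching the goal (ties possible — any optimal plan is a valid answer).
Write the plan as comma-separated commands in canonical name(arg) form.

initial: (-3, 3) facing right
t=1 arc(left, 4) ⇒ (1, 7) facing up
t=2 straight(3) ⇒ (1, 10) facing up
t=3 arc(right, 4) ⇒ (5, 14) facing right
nothing shorter than 3 reaches the goal.

arc(left, 4), straight(3), arc(right, 4)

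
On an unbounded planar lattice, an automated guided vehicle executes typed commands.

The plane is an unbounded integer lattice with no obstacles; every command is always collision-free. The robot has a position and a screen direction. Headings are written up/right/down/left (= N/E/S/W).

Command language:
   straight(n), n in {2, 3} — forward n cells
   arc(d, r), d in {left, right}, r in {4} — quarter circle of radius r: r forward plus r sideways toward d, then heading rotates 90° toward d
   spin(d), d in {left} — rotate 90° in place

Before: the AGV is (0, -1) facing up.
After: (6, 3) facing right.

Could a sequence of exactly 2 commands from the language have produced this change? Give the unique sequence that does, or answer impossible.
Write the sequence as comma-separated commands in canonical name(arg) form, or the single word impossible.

arc(right, 4), straight(2)

key: order matters: swapping arc(right, 4) and straight(2) lands elsewhere
begin: (0, -1) facing up
step 1 (arc(right, 4)): (4, 3) facing right
step 2 (straight(2)): (6, 3) facing right
all 25 alternatives checked — unique.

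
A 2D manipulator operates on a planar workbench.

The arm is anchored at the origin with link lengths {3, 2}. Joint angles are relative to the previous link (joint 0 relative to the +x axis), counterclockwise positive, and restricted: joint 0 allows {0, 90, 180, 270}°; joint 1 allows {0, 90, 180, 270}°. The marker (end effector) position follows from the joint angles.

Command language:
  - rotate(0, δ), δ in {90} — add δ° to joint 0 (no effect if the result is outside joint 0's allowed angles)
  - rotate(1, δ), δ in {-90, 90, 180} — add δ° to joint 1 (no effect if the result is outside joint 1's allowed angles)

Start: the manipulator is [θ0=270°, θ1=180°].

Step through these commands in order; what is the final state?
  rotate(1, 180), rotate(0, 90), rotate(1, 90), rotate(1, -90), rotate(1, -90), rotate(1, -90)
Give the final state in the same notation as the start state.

[θ0=0°, θ1=180°]

t0: [θ0=270°, θ1=180°]
1. rotate(1, 180) → [θ0=270°, θ1=0°]
2. rotate(0, 90) → [θ0=0°, θ1=0°]
3. rotate(1, 90) → [θ0=0°, θ1=90°]
4. rotate(1, -90) → [θ0=0°, θ1=0°]
5. rotate(1, -90) → [θ0=0°, θ1=270°]
6. rotate(1, -90) → [θ0=0°, θ1=180°]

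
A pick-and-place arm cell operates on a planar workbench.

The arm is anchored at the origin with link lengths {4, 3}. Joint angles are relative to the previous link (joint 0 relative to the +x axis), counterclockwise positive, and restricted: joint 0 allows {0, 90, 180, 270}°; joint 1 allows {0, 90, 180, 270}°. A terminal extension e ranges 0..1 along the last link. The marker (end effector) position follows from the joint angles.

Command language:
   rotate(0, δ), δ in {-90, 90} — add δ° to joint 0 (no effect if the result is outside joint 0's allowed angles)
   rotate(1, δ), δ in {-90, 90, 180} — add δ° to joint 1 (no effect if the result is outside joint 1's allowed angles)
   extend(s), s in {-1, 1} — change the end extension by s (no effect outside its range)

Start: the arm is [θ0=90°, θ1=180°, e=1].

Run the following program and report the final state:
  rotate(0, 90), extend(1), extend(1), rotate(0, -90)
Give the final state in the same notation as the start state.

t0: [θ0=90°, θ1=180°, e=1]
1. rotate(0, 90) → [θ0=180°, θ1=180°, e=1]
2. extend(1) → [θ0=180°, θ1=180°, e=1]
3. extend(1) → [θ0=180°, θ1=180°, e=1]
4. rotate(0, -90) → [θ0=90°, θ1=180°, e=1]

[θ0=90°, θ1=180°, e=1]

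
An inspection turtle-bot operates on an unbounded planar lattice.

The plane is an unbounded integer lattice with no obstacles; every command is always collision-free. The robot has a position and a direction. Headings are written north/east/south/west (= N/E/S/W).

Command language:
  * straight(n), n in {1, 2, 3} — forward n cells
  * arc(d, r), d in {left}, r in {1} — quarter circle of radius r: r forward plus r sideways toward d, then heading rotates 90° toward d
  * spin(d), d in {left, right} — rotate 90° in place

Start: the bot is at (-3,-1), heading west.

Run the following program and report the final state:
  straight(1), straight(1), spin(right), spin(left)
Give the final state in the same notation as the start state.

at (-5,-1), heading west

initial: at (-3,-1), heading west
1. straight(1) → at (-4,-1), heading west
2. straight(1) → at (-5,-1), heading west
3. spin(right) → at (-5,-1), heading north
4. spin(left) → at (-5,-1), heading west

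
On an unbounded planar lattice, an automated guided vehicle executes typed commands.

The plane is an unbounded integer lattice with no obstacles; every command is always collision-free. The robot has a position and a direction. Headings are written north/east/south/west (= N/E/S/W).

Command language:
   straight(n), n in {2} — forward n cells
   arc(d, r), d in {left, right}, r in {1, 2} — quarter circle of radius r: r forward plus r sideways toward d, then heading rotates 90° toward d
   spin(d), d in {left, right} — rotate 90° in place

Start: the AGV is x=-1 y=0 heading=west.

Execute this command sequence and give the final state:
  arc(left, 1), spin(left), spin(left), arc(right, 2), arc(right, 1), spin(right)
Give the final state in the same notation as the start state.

x=1 y=0 heading=west

start: x=-1 y=0 heading=west
1. arc(left, 1) → x=-2 y=-1 heading=south
2. spin(left) → x=-2 y=-1 heading=east
3. spin(left) → x=-2 y=-1 heading=north
4. arc(right, 2) → x=0 y=1 heading=east
5. arc(right, 1) → x=1 y=0 heading=south
6. spin(right) → x=1 y=0 heading=west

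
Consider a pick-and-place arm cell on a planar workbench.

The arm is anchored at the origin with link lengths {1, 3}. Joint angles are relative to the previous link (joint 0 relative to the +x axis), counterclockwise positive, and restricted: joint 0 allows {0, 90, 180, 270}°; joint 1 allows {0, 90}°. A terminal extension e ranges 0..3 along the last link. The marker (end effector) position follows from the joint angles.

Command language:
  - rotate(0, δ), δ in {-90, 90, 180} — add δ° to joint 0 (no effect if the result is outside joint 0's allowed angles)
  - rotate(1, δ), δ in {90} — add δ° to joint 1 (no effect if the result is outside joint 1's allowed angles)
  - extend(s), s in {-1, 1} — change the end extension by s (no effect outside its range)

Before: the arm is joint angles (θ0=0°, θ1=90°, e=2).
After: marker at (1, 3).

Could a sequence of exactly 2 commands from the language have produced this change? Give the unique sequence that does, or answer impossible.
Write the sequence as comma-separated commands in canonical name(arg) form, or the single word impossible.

extend(-1), extend(-1)

initial: joint angles (θ0=0°, θ1=90°, e=2)
t=1 extend(-1) ⇒ joint angles (θ0=0°, θ1=90°, e=1)
t=2 extend(-1) ⇒ joint angles (θ0=0°, θ1=90°, e=0)
all 36 alternatives checked — unique.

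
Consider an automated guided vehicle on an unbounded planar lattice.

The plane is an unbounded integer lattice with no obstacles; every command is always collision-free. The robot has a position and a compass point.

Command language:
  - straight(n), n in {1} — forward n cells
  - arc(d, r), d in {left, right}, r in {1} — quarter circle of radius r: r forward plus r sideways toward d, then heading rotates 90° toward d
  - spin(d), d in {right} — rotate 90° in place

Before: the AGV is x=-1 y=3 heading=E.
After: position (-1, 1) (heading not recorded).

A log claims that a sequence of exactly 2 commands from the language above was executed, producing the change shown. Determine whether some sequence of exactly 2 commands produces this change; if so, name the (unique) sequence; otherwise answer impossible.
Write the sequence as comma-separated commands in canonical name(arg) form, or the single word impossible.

arc(right, 1), arc(right, 1)

from: x=-1 y=3 heading=E
1. arc(right, 1) → x=0 y=2 heading=S
2. arc(right, 1) → x=-1 y=1 heading=W
all 16 alternatives checked — unique.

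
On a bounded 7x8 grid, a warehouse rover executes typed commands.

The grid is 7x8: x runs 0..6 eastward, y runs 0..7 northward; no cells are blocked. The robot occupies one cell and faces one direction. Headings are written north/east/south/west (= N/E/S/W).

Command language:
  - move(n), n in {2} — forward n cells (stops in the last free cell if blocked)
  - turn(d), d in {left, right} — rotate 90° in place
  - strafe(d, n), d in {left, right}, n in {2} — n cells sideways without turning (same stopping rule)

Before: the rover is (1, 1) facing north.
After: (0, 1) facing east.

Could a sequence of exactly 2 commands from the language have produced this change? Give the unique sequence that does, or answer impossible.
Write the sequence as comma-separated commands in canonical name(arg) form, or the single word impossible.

key: running turn(right) before strafe(left, 2) would end elsewhere — order is forced
from: (1, 1) facing north
1. strafe(left, 2) → (0, 1) facing north
2. turn(right) → (0, 1) facing east
no rival 2-sequence matches.

strafe(left, 2), turn(right)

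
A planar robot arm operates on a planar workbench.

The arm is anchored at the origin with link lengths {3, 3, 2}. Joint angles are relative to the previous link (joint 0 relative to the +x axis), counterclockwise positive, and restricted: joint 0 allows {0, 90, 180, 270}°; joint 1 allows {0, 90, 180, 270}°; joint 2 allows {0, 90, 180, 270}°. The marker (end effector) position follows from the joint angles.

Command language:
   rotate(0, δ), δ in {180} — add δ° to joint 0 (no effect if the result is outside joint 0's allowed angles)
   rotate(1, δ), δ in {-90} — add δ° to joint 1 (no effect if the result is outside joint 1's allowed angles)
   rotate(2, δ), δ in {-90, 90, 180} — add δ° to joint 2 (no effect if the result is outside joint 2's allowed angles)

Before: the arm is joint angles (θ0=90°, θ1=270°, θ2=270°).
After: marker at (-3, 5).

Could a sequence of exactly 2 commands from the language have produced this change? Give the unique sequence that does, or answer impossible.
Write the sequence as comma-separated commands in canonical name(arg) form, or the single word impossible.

t0: joint angles (θ0=90°, θ1=270°, θ2=270°)
step 1 (rotate(1, -90)): joint angles (θ0=90°, θ1=180°, θ2=270°)
step 2 (rotate(1, -90)): joint angles (θ0=90°, θ1=90°, θ2=270°)
no rival 2-sequence matches.

rotate(1, -90), rotate(1, -90)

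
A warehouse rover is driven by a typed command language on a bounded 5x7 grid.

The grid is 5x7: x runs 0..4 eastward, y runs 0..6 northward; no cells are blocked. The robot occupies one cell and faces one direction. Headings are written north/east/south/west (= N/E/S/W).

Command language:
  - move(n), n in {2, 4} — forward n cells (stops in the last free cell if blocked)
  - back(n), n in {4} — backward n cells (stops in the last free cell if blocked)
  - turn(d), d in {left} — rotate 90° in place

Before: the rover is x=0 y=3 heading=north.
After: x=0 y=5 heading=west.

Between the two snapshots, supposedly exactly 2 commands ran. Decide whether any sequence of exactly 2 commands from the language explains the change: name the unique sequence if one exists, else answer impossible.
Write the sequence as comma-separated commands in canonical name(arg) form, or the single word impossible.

key: cell and facing (now W) both changed — the 2 commands mix motion and turning
t0: x=0 y=3 heading=north
[1] after move(2): x=0 y=5 heading=north
[2] after turn(left): x=0 y=5 heading=west
all 16 alternatives checked — unique.

move(2), turn(left)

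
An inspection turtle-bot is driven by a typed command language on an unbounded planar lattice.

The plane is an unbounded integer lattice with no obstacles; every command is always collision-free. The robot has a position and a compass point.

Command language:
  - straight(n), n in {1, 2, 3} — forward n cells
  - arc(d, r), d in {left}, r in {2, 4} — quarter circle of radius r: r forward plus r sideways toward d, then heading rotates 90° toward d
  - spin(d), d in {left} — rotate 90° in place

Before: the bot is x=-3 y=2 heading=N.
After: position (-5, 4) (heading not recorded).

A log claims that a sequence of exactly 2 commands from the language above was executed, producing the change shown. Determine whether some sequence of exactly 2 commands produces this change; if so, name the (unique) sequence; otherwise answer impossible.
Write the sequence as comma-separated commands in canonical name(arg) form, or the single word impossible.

arc(left, 2), spin(left)

key: running spin(left) before arc(left, 2) would end elsewhere — order is forced
from: x=-3 y=2 heading=N
step 1 (arc(left, 2)): x=-5 y=4 heading=W
step 2 (spin(left)): x=-5 y=4 heading=S
uniquely the one of 36 2-step routes that fits.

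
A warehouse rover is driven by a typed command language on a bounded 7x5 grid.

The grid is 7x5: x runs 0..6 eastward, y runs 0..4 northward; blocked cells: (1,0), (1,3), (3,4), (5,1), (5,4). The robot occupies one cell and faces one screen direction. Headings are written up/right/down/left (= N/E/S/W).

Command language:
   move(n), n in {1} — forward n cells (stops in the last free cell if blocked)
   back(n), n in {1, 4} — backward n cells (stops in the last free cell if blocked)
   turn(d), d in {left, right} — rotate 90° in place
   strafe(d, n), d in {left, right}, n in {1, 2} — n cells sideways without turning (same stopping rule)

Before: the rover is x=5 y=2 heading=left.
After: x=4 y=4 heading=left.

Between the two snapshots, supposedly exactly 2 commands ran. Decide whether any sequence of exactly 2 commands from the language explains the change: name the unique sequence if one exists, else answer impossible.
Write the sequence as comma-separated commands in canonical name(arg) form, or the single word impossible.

key: order matters: swapping move(1) and strafe(right, 2) lands elsewhere
initial: x=5 y=2 heading=left
step 1 (move(1)): x=4 y=2 heading=left
step 2 (strafe(right, 2)): x=4 y=4 heading=left
no other 2-command option fits: unique.

move(1), strafe(right, 2)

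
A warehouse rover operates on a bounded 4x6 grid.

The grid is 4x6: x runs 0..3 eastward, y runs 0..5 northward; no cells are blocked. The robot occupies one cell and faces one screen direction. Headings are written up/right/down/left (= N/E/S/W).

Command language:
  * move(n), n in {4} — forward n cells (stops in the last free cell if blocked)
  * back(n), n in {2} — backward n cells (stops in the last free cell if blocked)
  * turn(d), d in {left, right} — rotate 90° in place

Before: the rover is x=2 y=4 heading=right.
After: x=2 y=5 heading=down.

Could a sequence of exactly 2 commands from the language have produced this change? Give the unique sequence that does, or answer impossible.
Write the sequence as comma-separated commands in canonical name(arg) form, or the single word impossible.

turn(right), back(2)

key: order matters: swapping turn(right) and back(2) lands elsewhere
start: x=2 y=4 heading=right
t=1 turn(right) ⇒ x=2 y=4 heading=down
t=2 back(2) ⇒ x=2 y=5 heading=down
no other 2-command option fits: unique.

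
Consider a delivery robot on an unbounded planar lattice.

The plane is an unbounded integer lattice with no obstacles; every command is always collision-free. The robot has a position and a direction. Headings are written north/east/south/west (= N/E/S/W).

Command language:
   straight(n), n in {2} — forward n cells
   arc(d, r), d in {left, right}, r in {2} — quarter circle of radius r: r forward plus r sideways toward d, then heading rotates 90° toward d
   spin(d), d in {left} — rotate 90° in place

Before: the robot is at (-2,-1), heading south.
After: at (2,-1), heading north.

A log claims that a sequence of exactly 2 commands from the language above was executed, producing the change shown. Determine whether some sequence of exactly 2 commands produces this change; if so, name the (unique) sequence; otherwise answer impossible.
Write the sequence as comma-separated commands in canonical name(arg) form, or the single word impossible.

arc(left, 2), arc(left, 2)

key: cell and facing (now N) both changed — the 2 commands mix motion and turning
start: at (-2,-1), heading south
t=1 arc(left, 2) ⇒ at (0,-3), heading east
t=2 arc(left, 2) ⇒ at (2,-1), heading north
all 16 alternatives checked — unique.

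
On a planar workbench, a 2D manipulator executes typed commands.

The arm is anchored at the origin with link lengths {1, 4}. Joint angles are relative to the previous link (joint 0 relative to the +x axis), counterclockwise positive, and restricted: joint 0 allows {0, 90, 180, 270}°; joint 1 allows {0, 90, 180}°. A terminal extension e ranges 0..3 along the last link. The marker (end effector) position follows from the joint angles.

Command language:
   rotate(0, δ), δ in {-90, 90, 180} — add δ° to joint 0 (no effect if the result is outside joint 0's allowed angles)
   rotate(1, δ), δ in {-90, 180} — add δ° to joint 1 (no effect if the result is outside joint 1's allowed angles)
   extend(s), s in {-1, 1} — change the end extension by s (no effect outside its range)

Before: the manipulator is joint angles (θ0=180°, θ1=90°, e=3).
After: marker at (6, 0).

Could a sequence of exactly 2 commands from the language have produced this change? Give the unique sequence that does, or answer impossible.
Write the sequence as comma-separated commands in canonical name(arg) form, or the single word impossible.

rotate(1, -90), rotate(1, 180)

key: running rotate(1, 180) before rotate(1, -90) would end elsewhere — order is forced
begin: joint angles (θ0=180°, θ1=90°, e=3)
[1] after rotate(1, -90): joint angles (θ0=180°, θ1=0°, e=3)
[2] after rotate(1, 180): joint angles (θ0=180°, θ1=180°, e=3)
no other 2-command option fits: unique.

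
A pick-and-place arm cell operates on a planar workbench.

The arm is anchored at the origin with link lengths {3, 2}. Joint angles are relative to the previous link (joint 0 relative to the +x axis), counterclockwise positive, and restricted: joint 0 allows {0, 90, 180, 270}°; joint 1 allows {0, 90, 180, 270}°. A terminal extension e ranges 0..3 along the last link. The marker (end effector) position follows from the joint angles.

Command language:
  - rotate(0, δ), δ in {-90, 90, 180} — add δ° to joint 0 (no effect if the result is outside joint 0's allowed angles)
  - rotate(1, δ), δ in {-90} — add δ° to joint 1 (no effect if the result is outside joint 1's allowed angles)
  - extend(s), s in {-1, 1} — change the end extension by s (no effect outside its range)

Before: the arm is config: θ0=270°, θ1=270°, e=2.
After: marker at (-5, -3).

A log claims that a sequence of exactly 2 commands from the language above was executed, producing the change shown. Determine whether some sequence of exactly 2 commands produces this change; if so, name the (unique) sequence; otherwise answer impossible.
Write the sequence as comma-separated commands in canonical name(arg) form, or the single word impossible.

extend(1), extend(1)

initial: config: θ0=270°, θ1=270°, e=2
[1] after extend(1): config: θ0=270°, θ1=270°, e=3
[2] after extend(1): config: θ0=270°, θ1=270°, e=3
no rival 2-sequence matches.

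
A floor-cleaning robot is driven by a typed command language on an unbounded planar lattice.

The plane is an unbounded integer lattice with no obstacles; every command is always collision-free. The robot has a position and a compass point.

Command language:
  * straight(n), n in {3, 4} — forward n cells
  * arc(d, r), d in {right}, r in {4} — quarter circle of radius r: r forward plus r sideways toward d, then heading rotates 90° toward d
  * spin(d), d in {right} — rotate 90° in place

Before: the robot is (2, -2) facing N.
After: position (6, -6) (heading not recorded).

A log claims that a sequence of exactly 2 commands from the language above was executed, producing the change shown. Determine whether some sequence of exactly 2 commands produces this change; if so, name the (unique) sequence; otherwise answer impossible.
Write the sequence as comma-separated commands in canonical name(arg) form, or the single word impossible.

key: running arc(right, 4) before spin(right) would end elsewhere — order is forced
t0: (2, -2) facing N
t=1 spin(right) ⇒ (2, -2) facing E
t=2 arc(right, 4) ⇒ (6, -6) facing S
no rival 2-sequence matches.

spin(right), arc(right, 4)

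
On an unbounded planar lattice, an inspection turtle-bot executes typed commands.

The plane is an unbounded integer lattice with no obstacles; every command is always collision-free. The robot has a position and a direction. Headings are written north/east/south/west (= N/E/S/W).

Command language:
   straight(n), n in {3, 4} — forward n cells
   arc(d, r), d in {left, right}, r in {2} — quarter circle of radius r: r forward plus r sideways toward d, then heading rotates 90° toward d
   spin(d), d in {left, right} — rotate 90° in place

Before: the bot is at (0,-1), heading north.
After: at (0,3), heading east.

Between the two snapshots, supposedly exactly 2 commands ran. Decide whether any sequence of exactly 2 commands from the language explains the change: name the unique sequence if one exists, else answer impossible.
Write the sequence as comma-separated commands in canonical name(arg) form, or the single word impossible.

straight(4), spin(right)

key: cell and facing (now E) both changed — the 2 commands mix motion and turning
initial: at (0,-1), heading north
[1] after straight(4): at (0,3), heading north
[2] after spin(right): at (0,3), heading east
no other 2-command option fits: unique.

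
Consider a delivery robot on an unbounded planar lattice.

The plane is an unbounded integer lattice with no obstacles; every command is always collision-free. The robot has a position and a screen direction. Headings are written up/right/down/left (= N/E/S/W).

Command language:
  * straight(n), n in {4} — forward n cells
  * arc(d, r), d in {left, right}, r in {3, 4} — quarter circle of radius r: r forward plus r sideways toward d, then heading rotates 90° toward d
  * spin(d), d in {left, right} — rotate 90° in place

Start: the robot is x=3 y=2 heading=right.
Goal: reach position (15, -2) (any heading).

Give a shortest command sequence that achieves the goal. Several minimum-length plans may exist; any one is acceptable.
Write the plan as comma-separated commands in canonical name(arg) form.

straight(4), straight(4), arc(right, 4)

t0: x=3 y=2 heading=right
[1] after straight(4): x=7 y=2 heading=right
[2] after straight(4): x=11 y=2 heading=right
[3] after arc(right, 4): x=15 y=-2 heading=down
nothing shorter than 3 reaches the goal.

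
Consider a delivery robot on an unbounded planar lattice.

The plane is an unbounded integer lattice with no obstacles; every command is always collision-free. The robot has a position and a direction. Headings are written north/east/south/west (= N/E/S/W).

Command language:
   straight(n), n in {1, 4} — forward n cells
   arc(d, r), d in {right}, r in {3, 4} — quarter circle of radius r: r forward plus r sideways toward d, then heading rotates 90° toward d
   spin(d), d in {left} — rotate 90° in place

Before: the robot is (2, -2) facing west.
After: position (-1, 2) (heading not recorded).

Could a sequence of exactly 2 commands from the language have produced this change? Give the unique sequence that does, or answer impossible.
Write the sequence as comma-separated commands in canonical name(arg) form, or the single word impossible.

arc(right, 3), straight(1)

key: running straight(1) before arc(right, 3) would end elsewhere — order is forced
start: (2, -2) facing west
t=1 arc(right, 3) ⇒ (-1, 1) facing north
t=2 straight(1) ⇒ (-1, 2) facing north
all 25 alternatives checked — unique.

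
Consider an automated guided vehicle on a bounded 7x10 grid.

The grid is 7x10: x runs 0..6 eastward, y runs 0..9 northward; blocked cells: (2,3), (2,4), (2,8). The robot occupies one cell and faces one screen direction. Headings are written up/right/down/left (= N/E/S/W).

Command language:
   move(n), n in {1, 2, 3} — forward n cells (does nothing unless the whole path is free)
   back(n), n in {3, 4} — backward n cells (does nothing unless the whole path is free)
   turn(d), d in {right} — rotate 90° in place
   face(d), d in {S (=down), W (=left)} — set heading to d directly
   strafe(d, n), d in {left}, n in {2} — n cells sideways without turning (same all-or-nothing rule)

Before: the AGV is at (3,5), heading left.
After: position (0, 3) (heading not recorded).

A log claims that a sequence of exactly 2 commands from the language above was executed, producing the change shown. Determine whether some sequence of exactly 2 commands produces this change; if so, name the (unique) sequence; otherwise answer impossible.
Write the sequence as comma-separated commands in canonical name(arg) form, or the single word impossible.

move(3), strafe(left, 2)

key: running strafe(left, 2) before move(3) would end elsewhere — order is forced
from: at (3,5), heading left
[1] after move(3): at (0,5), heading left
[2] after strafe(left, 2): at (0,3), heading left
no other 2-command option fits: unique.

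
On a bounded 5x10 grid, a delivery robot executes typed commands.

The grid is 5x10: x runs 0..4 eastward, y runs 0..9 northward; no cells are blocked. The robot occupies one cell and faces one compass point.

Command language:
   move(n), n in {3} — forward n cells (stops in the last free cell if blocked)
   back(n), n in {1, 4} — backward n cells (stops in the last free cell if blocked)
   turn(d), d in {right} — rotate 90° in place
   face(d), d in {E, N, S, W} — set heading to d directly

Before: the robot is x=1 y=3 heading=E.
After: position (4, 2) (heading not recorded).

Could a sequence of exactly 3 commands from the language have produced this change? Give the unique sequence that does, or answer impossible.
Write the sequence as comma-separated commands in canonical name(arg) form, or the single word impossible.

key: running back(1) before move(3) would end elsewhere — order is forced
from: x=1 y=3 heading=E
1. move(3) → x=4 y=3 heading=E
2. face(N) → x=4 y=3 heading=N
3. back(1) → x=4 y=2 heading=N
no rival 3-sequence matches.

move(3), face(N), back(1)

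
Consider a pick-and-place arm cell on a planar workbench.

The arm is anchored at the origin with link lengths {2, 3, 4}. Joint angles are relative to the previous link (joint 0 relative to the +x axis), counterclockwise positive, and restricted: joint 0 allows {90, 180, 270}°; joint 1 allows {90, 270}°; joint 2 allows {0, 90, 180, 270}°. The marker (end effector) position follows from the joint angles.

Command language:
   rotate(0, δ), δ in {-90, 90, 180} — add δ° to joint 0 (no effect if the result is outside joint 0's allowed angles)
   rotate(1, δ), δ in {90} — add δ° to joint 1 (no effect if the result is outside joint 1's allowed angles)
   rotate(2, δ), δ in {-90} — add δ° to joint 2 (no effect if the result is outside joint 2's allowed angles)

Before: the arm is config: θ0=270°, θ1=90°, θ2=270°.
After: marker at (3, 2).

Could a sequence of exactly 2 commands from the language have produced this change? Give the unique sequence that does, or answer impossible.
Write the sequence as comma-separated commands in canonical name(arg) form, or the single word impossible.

t0: config: θ0=270°, θ1=90°, θ2=270°
t=1 rotate(2, -90) ⇒ config: θ0=270°, θ1=90°, θ2=180°
t=2 rotate(2, -90) ⇒ config: θ0=270°, θ1=90°, θ2=90°
no rival 2-sequence matches.

rotate(2, -90), rotate(2, -90)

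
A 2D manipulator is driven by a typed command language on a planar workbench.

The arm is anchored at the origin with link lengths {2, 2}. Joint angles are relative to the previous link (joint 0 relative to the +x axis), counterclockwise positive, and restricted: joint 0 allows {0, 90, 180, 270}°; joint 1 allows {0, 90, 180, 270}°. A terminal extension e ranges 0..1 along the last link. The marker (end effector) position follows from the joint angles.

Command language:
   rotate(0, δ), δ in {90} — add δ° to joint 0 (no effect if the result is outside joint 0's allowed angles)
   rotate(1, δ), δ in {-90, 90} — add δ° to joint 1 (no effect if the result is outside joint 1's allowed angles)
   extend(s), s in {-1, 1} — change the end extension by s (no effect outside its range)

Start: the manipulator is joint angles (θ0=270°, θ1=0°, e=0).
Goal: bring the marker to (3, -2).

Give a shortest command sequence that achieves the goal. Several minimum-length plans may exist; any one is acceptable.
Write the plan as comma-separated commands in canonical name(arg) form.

rotate(1, 90), extend(1)

initial: joint angles (θ0=270°, θ1=0°, e=0)
1. rotate(1, 90) → joint angles (θ0=270°, θ1=90°, e=0)
2. extend(1) → joint angles (θ0=270°, θ1=90°, e=1)
minimal: 2 command(s), checked below 2.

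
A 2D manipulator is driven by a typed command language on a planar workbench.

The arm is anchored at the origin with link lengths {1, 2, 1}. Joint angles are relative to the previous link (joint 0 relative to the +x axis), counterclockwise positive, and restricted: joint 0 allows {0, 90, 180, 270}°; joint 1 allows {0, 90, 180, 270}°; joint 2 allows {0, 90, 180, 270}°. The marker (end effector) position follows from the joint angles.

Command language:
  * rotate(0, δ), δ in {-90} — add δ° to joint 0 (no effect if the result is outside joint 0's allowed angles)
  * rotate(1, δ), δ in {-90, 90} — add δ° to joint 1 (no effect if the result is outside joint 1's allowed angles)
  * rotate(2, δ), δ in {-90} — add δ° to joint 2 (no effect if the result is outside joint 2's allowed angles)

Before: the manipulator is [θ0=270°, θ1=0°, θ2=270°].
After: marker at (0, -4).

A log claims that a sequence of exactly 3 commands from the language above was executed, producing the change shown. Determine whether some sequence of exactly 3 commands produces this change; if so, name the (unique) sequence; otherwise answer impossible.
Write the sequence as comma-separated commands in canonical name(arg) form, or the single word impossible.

from: [θ0=270°, θ1=0°, θ2=270°]
1. rotate(2, -90) → [θ0=270°, θ1=0°, θ2=180°]
2. rotate(2, -90) → [θ0=270°, θ1=0°, θ2=90°]
3. rotate(2, -90) → [θ0=270°, θ1=0°, θ2=0°]
all 64 alternatives checked — unique.

rotate(2, -90), rotate(2, -90), rotate(2, -90)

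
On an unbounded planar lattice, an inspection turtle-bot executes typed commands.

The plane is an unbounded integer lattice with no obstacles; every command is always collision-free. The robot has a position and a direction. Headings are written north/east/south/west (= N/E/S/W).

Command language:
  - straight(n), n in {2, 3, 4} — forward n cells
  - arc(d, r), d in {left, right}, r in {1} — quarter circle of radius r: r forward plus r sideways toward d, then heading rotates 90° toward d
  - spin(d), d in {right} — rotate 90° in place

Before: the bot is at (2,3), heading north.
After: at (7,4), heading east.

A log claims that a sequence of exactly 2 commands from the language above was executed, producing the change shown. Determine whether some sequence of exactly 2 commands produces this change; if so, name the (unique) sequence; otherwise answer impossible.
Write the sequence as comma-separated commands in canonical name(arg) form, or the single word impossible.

key: order matters: swapping arc(right, 1) and straight(4) lands elsewhere
t0: at (2,3), heading north
[1] after arc(right, 1): at (3,4), heading east
[2] after straight(4): at (7,4), heading east
uniquely the one of 36 2-step routes that fits.

arc(right, 1), straight(4)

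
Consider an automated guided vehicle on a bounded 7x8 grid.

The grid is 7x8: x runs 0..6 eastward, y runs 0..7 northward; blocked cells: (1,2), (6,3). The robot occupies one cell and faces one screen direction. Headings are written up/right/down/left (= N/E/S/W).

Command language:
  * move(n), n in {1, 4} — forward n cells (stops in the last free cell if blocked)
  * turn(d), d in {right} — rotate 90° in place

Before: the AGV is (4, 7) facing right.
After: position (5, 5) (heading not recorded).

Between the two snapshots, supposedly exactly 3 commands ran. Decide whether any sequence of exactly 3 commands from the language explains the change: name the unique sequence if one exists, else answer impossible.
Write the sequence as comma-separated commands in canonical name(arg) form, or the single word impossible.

impossible

all 27 sequences checked — none match.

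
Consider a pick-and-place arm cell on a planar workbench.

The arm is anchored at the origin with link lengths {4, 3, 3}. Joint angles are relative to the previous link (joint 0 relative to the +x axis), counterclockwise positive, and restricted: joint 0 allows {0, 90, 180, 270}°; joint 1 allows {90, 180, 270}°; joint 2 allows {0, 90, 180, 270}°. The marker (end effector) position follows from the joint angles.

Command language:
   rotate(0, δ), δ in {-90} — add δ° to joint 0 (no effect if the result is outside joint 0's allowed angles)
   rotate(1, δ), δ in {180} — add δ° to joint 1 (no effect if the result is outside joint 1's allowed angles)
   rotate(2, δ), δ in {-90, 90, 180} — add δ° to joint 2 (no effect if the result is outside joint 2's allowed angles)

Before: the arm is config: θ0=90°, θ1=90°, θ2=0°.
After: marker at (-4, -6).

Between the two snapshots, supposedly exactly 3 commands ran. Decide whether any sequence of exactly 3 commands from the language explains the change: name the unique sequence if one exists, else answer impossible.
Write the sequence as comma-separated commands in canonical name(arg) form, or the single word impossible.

start: config: θ0=90°, θ1=90°, θ2=0°
t=1 rotate(0, -90) ⇒ config: θ0=0°, θ1=90°, θ2=0°
t=2 rotate(0, -90) ⇒ config: θ0=270°, θ1=90°, θ2=0°
t=3 rotate(0, -90) ⇒ config: θ0=180°, θ1=90°, θ2=0°
no rival 3-sequence matches.

rotate(0, -90), rotate(0, -90), rotate(0, -90)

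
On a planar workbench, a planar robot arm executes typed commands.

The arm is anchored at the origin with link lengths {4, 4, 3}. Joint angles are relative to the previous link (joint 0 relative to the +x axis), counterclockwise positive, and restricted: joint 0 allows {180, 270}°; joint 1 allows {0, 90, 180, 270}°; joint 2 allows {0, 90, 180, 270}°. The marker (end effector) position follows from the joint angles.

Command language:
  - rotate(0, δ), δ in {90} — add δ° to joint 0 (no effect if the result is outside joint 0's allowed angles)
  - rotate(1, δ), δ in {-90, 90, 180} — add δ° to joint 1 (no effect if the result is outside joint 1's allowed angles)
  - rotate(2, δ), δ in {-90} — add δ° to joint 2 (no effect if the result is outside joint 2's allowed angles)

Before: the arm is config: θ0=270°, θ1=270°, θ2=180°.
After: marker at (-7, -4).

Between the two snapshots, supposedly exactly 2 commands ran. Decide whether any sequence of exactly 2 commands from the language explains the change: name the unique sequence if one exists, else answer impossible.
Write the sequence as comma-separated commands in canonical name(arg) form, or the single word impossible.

initial: config: θ0=270°, θ1=270°, θ2=180°
step 1 (rotate(2, -90)): config: θ0=270°, θ1=270°, θ2=90°
step 2 (rotate(2, -90)): config: θ0=270°, θ1=270°, θ2=0°
uniquely the one of 25 2-step routes that fits.

rotate(2, -90), rotate(2, -90)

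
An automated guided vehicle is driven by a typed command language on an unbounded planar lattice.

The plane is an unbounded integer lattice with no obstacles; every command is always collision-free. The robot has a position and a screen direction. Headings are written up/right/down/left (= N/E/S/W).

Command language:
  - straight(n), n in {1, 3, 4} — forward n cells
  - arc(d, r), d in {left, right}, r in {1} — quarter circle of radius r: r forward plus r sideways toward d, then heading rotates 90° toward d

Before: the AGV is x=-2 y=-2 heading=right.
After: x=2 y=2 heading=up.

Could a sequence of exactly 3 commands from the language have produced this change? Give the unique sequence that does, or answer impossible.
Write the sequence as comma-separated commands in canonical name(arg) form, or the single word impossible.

key: position moved to (2,2) AND the heading swung to N — translation plus rotation needed
start: x=-2 y=-2 heading=right
t=1 straight(3) ⇒ x=1 y=-2 heading=right
t=2 arc(left, 1) ⇒ x=2 y=-1 heading=up
t=3 straight(3) ⇒ x=2 y=2 heading=up
no rival 3-sequence matches.

straight(3), arc(left, 1), straight(3)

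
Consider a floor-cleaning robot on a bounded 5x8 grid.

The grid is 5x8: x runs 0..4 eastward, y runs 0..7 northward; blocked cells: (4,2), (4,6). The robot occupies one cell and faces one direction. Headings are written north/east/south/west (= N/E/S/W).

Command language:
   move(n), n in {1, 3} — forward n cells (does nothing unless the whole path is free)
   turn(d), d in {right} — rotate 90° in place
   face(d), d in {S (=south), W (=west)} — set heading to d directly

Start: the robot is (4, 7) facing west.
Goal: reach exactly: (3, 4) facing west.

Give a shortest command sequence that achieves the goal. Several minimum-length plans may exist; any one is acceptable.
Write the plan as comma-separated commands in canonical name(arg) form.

move(1), face(S), move(3), turn(right)

initial: (4, 7) facing west
1. move(1) → (3, 7) facing west
2. face(S) → (3, 7) facing south
3. move(3) → (3, 4) facing south
4. turn(right) → (3, 4) facing west
minimal: 4 command(s), checked below 4.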